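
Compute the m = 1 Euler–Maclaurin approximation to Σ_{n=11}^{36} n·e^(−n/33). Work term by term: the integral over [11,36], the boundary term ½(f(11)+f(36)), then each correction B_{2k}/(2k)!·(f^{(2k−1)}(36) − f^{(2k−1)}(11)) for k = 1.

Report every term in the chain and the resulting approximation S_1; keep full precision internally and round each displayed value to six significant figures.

∫_11^36 x·e^(−x/33) dx evaluates to 275.534.
Endpoint term: (f(11) + f(36))/2 = (7.88184 + 12.0928)/2 = 9.98732.
So far: 285.521.
Correction k=1: B_{2}/2! · (f^{(1)}(36) − f^{(1)}(11)) = 1/12 · (-0.0305374 − 0.477688) = -0.0423521.

S_1 ≈ 285.479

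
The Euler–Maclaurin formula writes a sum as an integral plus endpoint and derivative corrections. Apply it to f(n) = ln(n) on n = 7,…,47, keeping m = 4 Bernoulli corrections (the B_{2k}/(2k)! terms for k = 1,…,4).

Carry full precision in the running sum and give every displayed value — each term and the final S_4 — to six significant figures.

∫_7^47 ln(x) dx evaluates to 127.336.
Boundary: ½(f(7) + f(47)) = ½(1.94591 + 3.85015) = 2.89803.
Running total after boundary: 130.234.
k=1: B_{2}/(2)! × [f^{(1)}(47) − f^{(1)}(7)] = 1/12 × (0.0212766 − 0.142857) = -0.0101317.
Running total after k=1: 130.223.
k=2: B_{4}/(4)! × [f^{(3)}(47) − f^{(3)}(7)] = −1/720 × (1.92636e-05 − 0.00583090) = 8.07172e-06.
Running total after k=2: 130.223.
k=3: B_{6}/(6)! × [f^{(5)}(47) − f^{(5)}(7)] = 1/30240 × (1.04646e-07 − 0.00142798) = -4.72180e-08.
Running total after k=3: 130.223.
k=4: B_{8}/(8)! × [f^{(7)}(47) − f^{(7)}(7)] = −1/1209600 × (1.42117e-09 − 0.000874271) = 7.22776e-10.

S_4 ≈ 130.223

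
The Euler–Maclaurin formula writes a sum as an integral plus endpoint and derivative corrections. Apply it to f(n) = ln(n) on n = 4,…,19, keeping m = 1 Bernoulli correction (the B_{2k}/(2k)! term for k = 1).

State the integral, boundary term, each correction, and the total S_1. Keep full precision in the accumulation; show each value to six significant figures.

S_1 ≈ 37.5481

The integral term ∫_4^19 ln(x) dx = 35.3992.
Boundary: ½(f(4) + f(19)) = ½(1.38629 + 2.94444) = 2.16537.
Running total after boundary: 37.5645.
k=1: B_{2}/(2)! × [f^{(1)}(19) − f^{(1)}(4)] = 1/12 × (0.0526316 − 0.250000) = -0.0164474.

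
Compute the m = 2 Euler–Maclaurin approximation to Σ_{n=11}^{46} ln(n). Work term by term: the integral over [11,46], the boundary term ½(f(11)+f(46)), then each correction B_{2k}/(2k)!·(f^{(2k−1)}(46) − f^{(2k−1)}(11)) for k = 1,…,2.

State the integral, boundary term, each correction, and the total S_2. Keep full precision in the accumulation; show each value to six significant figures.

∫_11^46 ln(x) dx evaluates to 114.741.
Endpoint term: (f(11) + f(46))/2 = (2.39790 + 3.82864)/2 = 3.11327.
Integral + boundary = 117.854.
k=1: B_{2}/(2)! × [f^{(1)}(46) − f^{(1)}(11)] = 1/12 × (0.0217391 − 0.0909091) = -0.00576416.
Partial sum through k=1: 117.848.
k=2: B_{4}/(4)! × [f^{(3)}(46) − f^{(3)}(11)] = −1/720 × (2.05474e-05 − 0.00150263) = 2.05845e-06.

S_2 ≈ 117.848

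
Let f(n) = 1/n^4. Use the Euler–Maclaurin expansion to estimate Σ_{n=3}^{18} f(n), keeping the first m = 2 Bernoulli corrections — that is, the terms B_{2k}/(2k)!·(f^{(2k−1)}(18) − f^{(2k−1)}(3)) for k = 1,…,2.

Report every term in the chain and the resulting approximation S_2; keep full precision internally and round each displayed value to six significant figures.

Integral: ∫_3^18 1/x^4 dx = 0.0122885.
Endpoint term: (f(3) + f(18))/2 = (0.0123457 + 9.52599e-06)/2 = 0.00617760.
So far: 0.0184661.
k=1: B_{2}/(2)! × [f^{(1)}(18) − f^{(1)}(3)] = 1/12 × (-2.11689e-06 − (-0.0164609)) = 0.00137157.
After k=1: 0.0198377.
k=2: B_{4}/(4)! × [f^{(3)}(18) − f^{(3)}(3)] = −1/720 × (-1.96008e-07 − (-0.0548697)) = -7.62076e-05.

S_2 ≈ 0.0197615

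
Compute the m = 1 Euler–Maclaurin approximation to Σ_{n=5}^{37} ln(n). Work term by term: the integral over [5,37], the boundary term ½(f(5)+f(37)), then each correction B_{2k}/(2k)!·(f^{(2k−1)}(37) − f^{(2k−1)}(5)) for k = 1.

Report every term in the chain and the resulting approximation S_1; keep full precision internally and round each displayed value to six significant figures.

Integral: ∫_5^37 ln(x) dx = 93.5568.
Endpoint term: (f(5) + f(37))/2 = (1.60944 + 3.61092)/2 = 2.61018.
Integral + boundary = 96.1670.
Order-1 term: 1/12 · (0.0270270 − 0.200000) = -0.0144144.

S_1 ≈ 96.1525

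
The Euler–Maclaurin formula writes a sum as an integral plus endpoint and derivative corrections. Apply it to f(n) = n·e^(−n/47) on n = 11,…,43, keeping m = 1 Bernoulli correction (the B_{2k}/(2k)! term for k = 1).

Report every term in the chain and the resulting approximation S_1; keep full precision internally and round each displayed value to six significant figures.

Integral: ∫_11^43 x·e^(−x/47) dx = 462.795.
Boundary: ½(f(11) + f(43)) = ½(8.70461 + 17.2240) = 12.9643.
Running total after boundary: 475.759.
Order-1 term: 1/12 · (0.0340901 − 0.606124) = -0.0476695.

S_1 ≈ 475.712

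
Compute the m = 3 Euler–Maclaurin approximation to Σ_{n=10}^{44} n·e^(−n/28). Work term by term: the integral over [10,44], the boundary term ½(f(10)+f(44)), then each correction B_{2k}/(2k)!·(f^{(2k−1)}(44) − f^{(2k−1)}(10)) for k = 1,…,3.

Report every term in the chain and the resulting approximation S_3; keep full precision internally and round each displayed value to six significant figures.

S_3 ≈ 333.653

The integral term ∫_10^44 x·e^(−x/28) dx = 325.631.
Boundary: ½(f(10) + f(44)) = ½(6.99673 + 9.14092) = 8.06882.
Running total after boundary: 333.700.
Order-1 term: 1/12 · (-0.118713 − 0.449789) = -0.0473752.
Partial sum through k=1: 333.653.
Order-2 term: −1/720 · (0.000378550 − 0.00235859) = 2.75006e-06.
Partial sum through k=2: 333.653.
Order-3 term: 1/30240 · (1.15883e-06 − 5.28504e-06) = -1.36449e-10.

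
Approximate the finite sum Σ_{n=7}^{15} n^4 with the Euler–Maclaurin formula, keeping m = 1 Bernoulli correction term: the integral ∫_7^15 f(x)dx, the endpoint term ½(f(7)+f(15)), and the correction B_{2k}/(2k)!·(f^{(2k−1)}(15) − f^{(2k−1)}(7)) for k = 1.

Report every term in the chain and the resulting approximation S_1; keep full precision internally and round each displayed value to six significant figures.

The integral term ∫_7^15 x^4 dx = 148514.
Boundary: ½(f(7) + f(15)) = ½(2401.00 + 50625.0) = 26513.0.
Running total after boundary: 175027.
k=1: B_{2}/(2)! × [f^{(1)}(15) − f^{(1)}(7)] = 1/12 × (13500.0 − 1372.00) = 1010.67.

S_1 ≈ 176037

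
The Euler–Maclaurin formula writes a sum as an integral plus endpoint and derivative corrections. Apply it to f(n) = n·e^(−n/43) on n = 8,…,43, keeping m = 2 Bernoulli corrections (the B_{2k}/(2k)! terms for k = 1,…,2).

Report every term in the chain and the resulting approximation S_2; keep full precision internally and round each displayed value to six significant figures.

Integral: ∫_8^43 x·e^(−x/43) dx = 460.287.
½[f(8) + f(43)] = ½[6.64188 + 15.8188] = 11.2303.
Integral + boundary = 471.517.
Correction k=1: B_{2}/2! · (f^{(1)}(43) − f^{(1)}(8)) = 1/12 · (0.00000 − 0.675773) = -0.0563144.
After k=1: 471.461.
Correction k=2: B_{4}/4! · (f^{(3)}(43) − f^{(3)}(8)) = −1/720 · (0.000397923 − 0.00126352) = 1.20221e-06.

S_2 ≈ 471.461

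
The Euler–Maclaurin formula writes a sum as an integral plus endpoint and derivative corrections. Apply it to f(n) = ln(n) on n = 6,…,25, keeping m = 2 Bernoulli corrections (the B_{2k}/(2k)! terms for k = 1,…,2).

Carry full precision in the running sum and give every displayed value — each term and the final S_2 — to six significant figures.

S_2 ≈ 53.2161

∫_6^25 ln(x) dx evaluates to 50.7213.
½[f(6) + f(25)] = ½[1.79176 + 3.21888] = 2.50532.
Integral + boundary = 53.2267.
k=1: B_{2}/(2)! × [f^{(1)}(25) − f^{(1)}(6)] = 1/12 × (0.0400000 − 0.166667) = -0.0105556.
After k=1: 53.2161.
k=2: B_{4}/(4)! × [f^{(3)}(25) − f^{(3)}(6)] = −1/720 × (0.000128000 − 0.00925926) = 1.26823e-05.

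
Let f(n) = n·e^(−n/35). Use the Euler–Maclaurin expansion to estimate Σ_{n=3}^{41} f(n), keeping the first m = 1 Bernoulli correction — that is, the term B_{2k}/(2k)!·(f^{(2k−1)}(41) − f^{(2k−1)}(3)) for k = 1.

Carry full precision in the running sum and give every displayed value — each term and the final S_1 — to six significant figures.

Integral: ∫_3^41 x·e^(−x/35) dx = 396.352.
½[f(3) + f(41)] = ½[2.75357 + 12.7069] = 7.73022.
So far: 404.082.
Correction k=1: B_{2}/2! · (f^{(1)}(41) − f^{(1)}(3)) = 1/12 · (-0.0531298 − 0.839183) = -0.0743594.

S_1 ≈ 404.007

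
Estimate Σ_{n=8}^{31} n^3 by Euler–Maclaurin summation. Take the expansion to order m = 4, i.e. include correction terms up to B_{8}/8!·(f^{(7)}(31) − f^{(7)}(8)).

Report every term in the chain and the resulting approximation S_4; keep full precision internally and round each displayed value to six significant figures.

S_4 ≈ 245232

The integral term ∫_8^31 x^3 dx = 229856.
Endpoint term: (f(8) + f(31))/2 = (512.000 + 29791.0)/2 = 15151.5.
Running total after boundary: 245008.
Order-1 term: 1/12 · (2883.00 − 192.000) = 224.250.
Partial sum through k=1: 245232.
Order-2 term: −1/720 · (6.00000 − 6.00000) = 0.00000.
Partial sum through k=2: 245232.
Order-3 term: 1/30240 · (0.00000 − 0.00000) = 0.00000.
Partial sum through k=3: 245232.
Order-4 term: −1/1209600 · (0.00000 − 0.00000) = 0.00000.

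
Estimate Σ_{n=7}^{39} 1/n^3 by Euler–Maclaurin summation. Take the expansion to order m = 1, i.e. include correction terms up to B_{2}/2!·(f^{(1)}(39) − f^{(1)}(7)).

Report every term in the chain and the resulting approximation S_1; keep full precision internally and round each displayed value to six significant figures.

The integral term ∫_7^39 1/x^3 dx = 0.00987535.
Endpoint term: (f(7) + f(39))/2 = (0.00291545 + 1.68580e-05)/2 = 0.00146615.
Running total after boundary: 0.0113415.
Correction k=1: B_{2}/2! · (f^{(1)}(39) − f^{(1)}(7)) = 1/12 · (-1.29677e-06 − (-0.00124948)) = 0.000104015.

S_1 ≈ 0.0114455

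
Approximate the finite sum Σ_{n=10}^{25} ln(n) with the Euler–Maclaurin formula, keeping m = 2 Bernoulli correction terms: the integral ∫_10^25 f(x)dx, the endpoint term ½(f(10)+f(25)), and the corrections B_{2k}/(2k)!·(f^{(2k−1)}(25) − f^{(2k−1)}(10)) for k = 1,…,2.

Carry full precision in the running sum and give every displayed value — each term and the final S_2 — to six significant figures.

S_2 ≈ 45.2018

∫_10^25 ln(x) dx evaluates to 42.4460.
½[f(10) + f(25)] = ½[2.30259 + 3.21888] = 2.76073.
Integral + boundary = 45.2068.
k=1: B_{2}/(2)! × [f^{(1)}(25) − f^{(1)}(10)] = 1/12 × (0.0400000 − 0.100000) = -0.00500000.
Partial sum through k=1: 45.2018.
k=2: B_{4}/(4)! × [f^{(3)}(25) − f^{(3)}(10)] = −1/720 × (0.000128000 − 0.00200000) = 2.60000e-06.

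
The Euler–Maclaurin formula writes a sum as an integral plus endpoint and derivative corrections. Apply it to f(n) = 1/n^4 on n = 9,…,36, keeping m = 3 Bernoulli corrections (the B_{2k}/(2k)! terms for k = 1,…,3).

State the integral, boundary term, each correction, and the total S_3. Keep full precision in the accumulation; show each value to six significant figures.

S_3 ≈ 0.000532214

Integral: ∫_9^36 1/x^4 dx = 0.000450103.
Boundary: ½(f(9) + f(36)) = ½(0.000152416 + 5.95374e-07) = 7.65056e-05.
Integral + boundary = 0.000526608.
Correction k=1: B_{2}/2! · (f^{(1)}(36) − f^{(1)}(9)) = 1/12 · (-6.61527e-08 − (-6.77404e-05)) = 5.63952e-06.
Running total after k=1: 0.000532248.
Correction k=2: B_{4}/4! · (f^{(3)}(36) − f^{(3)}(9)) = −1/720 · (-1.53131e-09 − (-2.50890e-05)) = -3.48437e-08.
Running total after k=2: 0.000532213.
Correction k=3: B_{6}/6! · (f^{(5)}(36) − f^{(5)}(9)) = 1/30240 · (-6.61678e-11 − (-1.73455e-05)) = 5.73592e-10.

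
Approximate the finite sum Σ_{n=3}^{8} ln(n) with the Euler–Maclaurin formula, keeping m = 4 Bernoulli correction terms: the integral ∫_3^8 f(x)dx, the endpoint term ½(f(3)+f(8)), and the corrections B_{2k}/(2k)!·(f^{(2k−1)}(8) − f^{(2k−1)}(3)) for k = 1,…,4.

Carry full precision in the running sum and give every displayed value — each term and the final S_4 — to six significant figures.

Integral: ∫_3^8 ln(x) dx = 8.33970.
Boundary: ½(f(3) + f(8)) = ½(1.09861 + 2.07944) = 1.58903.
So far: 9.92872.
Correction k=1: B_{2}/2! · (f^{(1)}(8) − f^{(1)}(3)) = 1/12 · (0.125000 − 0.333333) = -0.0173611.
Partial sum through k=1: 9.91136.
Correction k=2: B_{4}/4! · (f^{(3)}(8) − f^{(3)}(3)) = −1/720 · (0.00390625 − 0.0740741) = 9.74553e-05.
Partial sum through k=2: 9.91146.
Correction k=3: B_{6}/6! · (f^{(5)}(8) − f^{(5)}(3)) = 1/30240 · (0.000732422 − 0.0987654) = -3.24183e-06.
Partial sum through k=3: 9.91146.
Correction k=4: B_{8}/8! · (f^{(7)}(8) − f^{(7)}(3)) = −1/1209600 · (0.000343323 − 0.329218) = 2.71887e-07.

S_4 ≈ 9.91146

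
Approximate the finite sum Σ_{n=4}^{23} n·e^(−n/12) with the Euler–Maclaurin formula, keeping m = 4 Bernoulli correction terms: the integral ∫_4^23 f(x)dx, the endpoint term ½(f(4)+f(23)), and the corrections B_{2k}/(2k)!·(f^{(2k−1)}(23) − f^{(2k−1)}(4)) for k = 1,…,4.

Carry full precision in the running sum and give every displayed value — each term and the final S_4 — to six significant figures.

Integral: ∫_4^23 x·e^(−x/12) dx = 75.7935.
Endpoint term: (f(4) + f(23))/2 = (2.86613 + 3.38322)/2 = 3.12467.
Running total after boundary: 78.9182.
Correction k=1: B_{2}/2! · (f^{(1)}(23) − f^{(1)}(4)) = 1/12 · (-0.134838 − 0.477688) = -0.0510438.
Running total after k=1: 78.8671.
Correction k=2: B_{4}/4! · (f^{(3)}(23) − f^{(3)}(4)) = −1/720 · (0.00110663 − 0.0132691) = 1.68923e-05.
Running total after k=2: 78.8671.
Correction k=3: B_{6}/6! · (f^{(5)}(23) − f^{(5)}(4)) = 1/30240 · (2.18725e-05 − 0.000161256) = -4.60926e-09.
Running total after k=3: 78.8671.
Correction k=4: B_{8}/8! · (f^{(7)}(23) − f^{(7)}(4)) = −1/1209600 · (2.50417e-07 − 1.59977e-06) = 1.11553e-12.

S_4 ≈ 78.8671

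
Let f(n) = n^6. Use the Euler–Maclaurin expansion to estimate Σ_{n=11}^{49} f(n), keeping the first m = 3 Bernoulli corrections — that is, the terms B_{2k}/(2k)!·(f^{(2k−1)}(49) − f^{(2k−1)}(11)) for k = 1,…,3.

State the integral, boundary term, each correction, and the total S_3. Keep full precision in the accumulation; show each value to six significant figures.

∫_11^49 x^6 dx evaluates to 9.68862e+10.
Boundary: ½(f(11) + f(49)) = ½(1.77156e+06 + 1.38413e+10) = 6.92153e+09.
Running total after boundary: 1.03808e+11.
Order-1 term: 1/12 · (1.69485e+09 − 966306) = 1.41157e+08.
Running total after k=1: 1.03949e+11.
Order-2 term: −1/720 · (1.41179e+07 − 159720) = -19386.3.
Running total after k=2: 1.03949e+11.
Order-3 term: 1/30240 · (35280.0 − 7920.00) = 0.904762.

S_3 ≈ 1.03949e+11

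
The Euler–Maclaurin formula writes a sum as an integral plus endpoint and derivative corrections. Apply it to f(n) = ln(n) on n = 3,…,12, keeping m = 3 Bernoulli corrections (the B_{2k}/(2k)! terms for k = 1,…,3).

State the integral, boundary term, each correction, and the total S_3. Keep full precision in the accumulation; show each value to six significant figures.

∫_3^12 ln(x) dx evaluates to 17.5230.
½[f(3) + f(12)] = ½[1.09861 + 2.48491] = 1.79176.
Integral + boundary = 19.3148.
k=1: B_{2}/(2)! × [f^{(1)}(12) − f^{(1)}(3)] = 1/12 × (0.0833333 − 0.333333) = -0.0208333.
After k=1: 19.2940.
k=2: B_{4}/(4)! × [f^{(3)}(12) − f^{(3)}(3)] = −1/720 × (0.00115741 − 0.0740741) = 0.000101273.
After k=2: 19.2941.
k=3: B_{6}/(6)! × [f^{(5)}(12) − f^{(5)}(3)] = 1/30240 × (9.64506e-05 − 0.0987654) = -3.26286e-06.

S_3 ≈ 19.2941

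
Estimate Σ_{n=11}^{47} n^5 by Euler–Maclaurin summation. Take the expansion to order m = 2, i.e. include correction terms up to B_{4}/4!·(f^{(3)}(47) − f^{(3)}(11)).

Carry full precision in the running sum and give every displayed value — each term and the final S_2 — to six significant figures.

S_2 ≈ 1.91302e+09

Integral: ∫_11^47 x^5 dx = 1.79624e+09.
Endpoint term: (f(11) + f(47))/2 = (161051 + 2.29345e+08)/2 = 1.14753e+08.
So far: 1.91099e+09.
Correction k=1: B_{2}/2! · (f^{(1)}(47) − f^{(1)}(11)) = 1/12 · (2.43984e+07 − 73205.0) = 2.02710e+06.
Running total after k=1: 1.91302e+09.
Correction k=2: B_{4}/4! · (f^{(3)}(47) − f^{(3)}(11)) = −1/720 · (132540 − 7260.00) = -174.000.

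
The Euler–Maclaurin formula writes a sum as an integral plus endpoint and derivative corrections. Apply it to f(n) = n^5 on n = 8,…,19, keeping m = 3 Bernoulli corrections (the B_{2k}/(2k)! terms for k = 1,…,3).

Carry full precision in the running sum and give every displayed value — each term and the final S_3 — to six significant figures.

S_3 ≈ 9.10429e+06

The integral term ∫_8^19 x^5 dx = 7.79729e+06.
½[f(8) + f(19)] = ½[32768.0 + 2.47610e+06] = 1.25443e+06.
Running total after boundary: 9.05172e+06.
k=1: B_{2}/(2)! × [f^{(1)}(19) − f^{(1)}(8)] = 1/12 × (651605 − 20480.0) = 52593.8.
After k=1: 9.10432e+06.
k=2: B_{4}/(4)! × [f^{(3)}(19) − f^{(3)}(8)] = −1/720 × (21660.0 − 3840.00) = -24.7500.
After k=2: 9.10429e+06.
k=3: B_{6}/(6)! × [f^{(5)}(19) − f^{(5)}(8)] = 1/30240 × (120.000 − 120.000) = 0.00000.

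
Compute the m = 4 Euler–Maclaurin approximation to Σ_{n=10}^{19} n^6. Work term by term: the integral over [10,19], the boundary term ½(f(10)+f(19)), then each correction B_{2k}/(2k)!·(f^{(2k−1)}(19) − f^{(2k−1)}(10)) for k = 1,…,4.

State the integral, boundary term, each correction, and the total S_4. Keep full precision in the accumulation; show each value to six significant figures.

Integral: ∫_10^19 x^6 dx = 1.26267e+08.
Endpoint term: (f(10) + f(19))/2 = (1.00000e+06 + 4.70459e+07)/2 = 2.40229e+07.
Running total after boundary: 1.50290e+08.
Order-1 term: 1/12 · (1.48566e+07 − 600000) = 1.18805e+06.
Running total after k=1: 1.51478e+08.
Order-2 term: −1/720 · (823080 − 120000) = -976.500.
Running total after k=2: 1.51477e+08.
Order-3 term: 1/30240 · (13680.0 − 7200.00) = 0.214286.
Running total after k=3: 1.51477e+08.
Order-4 term: −1/1209600 · (0.00000 − 0.00000) = 0.00000.

S_4 ≈ 1.51477e+08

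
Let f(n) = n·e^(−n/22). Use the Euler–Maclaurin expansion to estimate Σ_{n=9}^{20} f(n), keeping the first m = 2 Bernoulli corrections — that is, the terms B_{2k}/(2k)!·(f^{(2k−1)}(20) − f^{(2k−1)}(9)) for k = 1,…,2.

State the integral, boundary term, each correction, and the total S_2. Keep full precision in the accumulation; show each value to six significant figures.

S_2 ≈ 87.7389

Integral: ∫_9^20 x·e^(−x/22) dx = 80.7505.
Boundary: ½(f(9) + f(20)) = ½(5.97828 + 8.05781) = 7.01805.
Running total after boundary: 87.7685.
Correction k=1: B_{2}/2! · (f^{(1)}(20) − f^{(1)}(9)) = 1/12 · (0.0366264 − 0.392514) = -0.0296573.
Running total after k=1: 87.7389.
Correction k=2: B_{4}/4! · (f^{(3)}(20) − f^{(3)}(9)) = −1/720 · (0.00174051 − 0.00355583) = 2.52128e-06.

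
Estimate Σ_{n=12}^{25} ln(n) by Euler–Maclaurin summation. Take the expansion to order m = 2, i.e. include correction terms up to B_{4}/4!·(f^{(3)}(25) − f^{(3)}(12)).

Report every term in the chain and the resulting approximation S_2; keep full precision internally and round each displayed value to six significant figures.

Integral: ∫_12^25 ln(x) dx = 37.6530.
Endpoint term: (f(12) + f(25))/2 = (2.48491 + 3.21888)/2 = 2.85189.
So far: 40.5049.
Correction k=1: B_{2}/2! · (f^{(1)}(25) − f^{(1)}(12)) = 1/12 · (0.0400000 − 0.0833333) = -0.00361111.
After k=1: 40.5013.
Correction k=2: B_{4}/4! · (f^{(3)}(25) − f^{(3)}(12)) = −1/720 · (0.000128000 − 0.00115741) = 1.42973e-06.

S_2 ≈ 40.5013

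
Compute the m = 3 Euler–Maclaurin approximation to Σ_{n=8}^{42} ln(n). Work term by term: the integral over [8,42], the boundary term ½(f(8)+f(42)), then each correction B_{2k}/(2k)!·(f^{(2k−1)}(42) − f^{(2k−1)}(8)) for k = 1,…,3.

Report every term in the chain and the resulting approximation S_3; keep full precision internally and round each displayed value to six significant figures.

Integral: ∫_8^42 ln(x) dx = 106.347.
Endpoint term: (f(8) + f(42))/2 = (2.07944 + 3.73767)/2 = 2.90856.
So far: 109.255.
Order-1 term: 1/12 · (0.0238095 − 0.125000) = -0.00843254.
Partial sum through k=1: 109.247.
Order-2 term: −1/720 · (2.69949e-05 − 0.00390625) = 5.38785e-06.
Partial sum through k=2: 109.247.
Order-3 term: 1/30240 · (1.83639e-07 − 0.000732422) = -2.42142e-08.

S_3 ≈ 109.247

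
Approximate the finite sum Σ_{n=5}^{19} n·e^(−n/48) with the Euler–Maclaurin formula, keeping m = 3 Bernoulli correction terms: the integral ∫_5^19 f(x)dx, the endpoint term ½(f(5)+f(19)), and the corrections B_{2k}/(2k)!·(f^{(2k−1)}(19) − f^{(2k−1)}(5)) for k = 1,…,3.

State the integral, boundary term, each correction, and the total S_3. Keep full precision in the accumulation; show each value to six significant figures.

S_3 ≈ 136.199

∫_5^19 x·e^(−x/48) dx evaluates to 127.585.
Boundary: ½(f(5) + f(19)) = ½(4.50538 + 12.7893) = 8.64732.
Integral + boundary = 136.232.
k=1: B_{2}/(2)! × [f^{(1)}(19) − f^{(1)}(5)] = 1/12 × (0.406676 − 0.807213) = -0.0333781.
After k=1: 136.199.
k=2: B_{4}/(4)! × [f^{(3)}(19) − f^{(3)}(5)] = −1/720 × (0.000760813 − 0.00113254) = 5.16282e-07.
After k=2: 136.199.
k=3: B_{6}/(6)! × [f^{(5)}(19) − f^{(5)}(5)] = 1/30240 × (5.83819e-07 − 8.31041e-07) = -8.17536e-12.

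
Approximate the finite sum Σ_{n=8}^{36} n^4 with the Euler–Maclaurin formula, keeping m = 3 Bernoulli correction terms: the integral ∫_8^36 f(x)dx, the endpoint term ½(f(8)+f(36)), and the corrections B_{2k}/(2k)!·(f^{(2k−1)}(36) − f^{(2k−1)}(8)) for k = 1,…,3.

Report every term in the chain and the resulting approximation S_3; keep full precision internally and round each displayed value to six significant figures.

S_3 ≈ 1.29439e+07

Integral: ∫_8^36 x^4 dx = 1.20867e+07.
½[f(8) + f(36)] = ½[4096.00 + 1.67962e+06] = 841856.
Running total after boundary: 1.29285e+07.
Correction k=1: B_{2}/2! · (f^{(1)}(36) − f^{(1)}(8)) = 1/12 · (186624 − 2048.00) = 15381.3.
Partial sum through k=1: 1.29439e+07.
Correction k=2: B_{4}/4! · (f^{(3)}(36) − f^{(3)}(8)) = −1/720 · (864.000 − 192.000) = -0.933333.
Partial sum through k=2: 1.29439e+07.
Correction k=3: B_{6}/6! · (f^{(5)}(36) − f^{(5)}(8)) = 1/30240 · (0.00000 − 0.00000) = 0.00000.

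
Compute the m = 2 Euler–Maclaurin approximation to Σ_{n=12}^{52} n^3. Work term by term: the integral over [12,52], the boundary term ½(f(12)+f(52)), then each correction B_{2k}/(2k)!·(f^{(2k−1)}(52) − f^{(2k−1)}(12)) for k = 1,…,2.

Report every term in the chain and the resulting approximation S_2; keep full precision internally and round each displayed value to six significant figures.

∫_12^52 x^3 dx evaluates to 1.82272e+06.
Boundary: ½(f(12) + f(52)) = ½(1728.00 + 140608) = 71168.0.
So far: 1.89389e+06.
Correction k=1: B_{2}/2! · (f^{(1)}(52) − f^{(1)}(12)) = 1/12 · (8112.00 − 432.000) = 640.000.
Running total after k=1: 1.89453e+06.
Correction k=2: B_{4}/4! · (f^{(3)}(52) − f^{(3)}(12)) = −1/720 · (6.00000 − 6.00000) = 0.00000.

S_2 ≈ 1.89453e+06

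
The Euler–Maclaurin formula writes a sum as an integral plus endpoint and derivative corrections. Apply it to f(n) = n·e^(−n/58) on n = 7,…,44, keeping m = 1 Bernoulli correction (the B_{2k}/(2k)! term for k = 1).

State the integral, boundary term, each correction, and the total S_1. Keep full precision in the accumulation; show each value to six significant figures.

The integral term ∫_7^44 x·e^(−x/58) dx = 570.851.
½[f(7) + f(44)] = ½[6.20416 + 20.6057] = 13.4049.
Running total after boundary: 584.256.
Correction k=1: B_{2}/2! · (f^{(1)}(44) − f^{(1)}(7)) = 1/12 · (0.113041 − 0.779341) = -0.0555250.

S_1 ≈ 584.201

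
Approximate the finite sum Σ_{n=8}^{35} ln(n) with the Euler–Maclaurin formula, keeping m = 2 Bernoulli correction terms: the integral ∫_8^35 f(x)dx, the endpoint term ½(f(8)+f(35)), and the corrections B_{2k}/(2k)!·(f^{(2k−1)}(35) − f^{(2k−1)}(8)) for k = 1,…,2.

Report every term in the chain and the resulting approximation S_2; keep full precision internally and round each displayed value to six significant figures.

Integral: ∫_8^35 ln(x) dx = 80.8016.
½[f(8) + f(35)] = ½[2.07944 + 3.55535] = 2.81739.
Running total after boundary: 83.6190.
Correction k=1: B_{2}/2! · (f^{(1)}(35) − f^{(1)}(8)) = 1/12 · (0.0285714 − 0.125000) = -0.00803571.
Partial sum through k=1: 83.6110.
Correction k=2: B_{4}/4! · (f^{(3)}(35) − f^{(3)}(8)) = −1/720 · (4.66472e-05 − 0.00390625) = 5.36056e-06.

S_2 ≈ 83.6110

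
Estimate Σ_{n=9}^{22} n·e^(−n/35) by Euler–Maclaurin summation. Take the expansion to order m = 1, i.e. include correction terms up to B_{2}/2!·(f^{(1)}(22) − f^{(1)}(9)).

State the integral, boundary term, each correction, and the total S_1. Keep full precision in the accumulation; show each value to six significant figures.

S_1 ≈ 136.092

Integral: ∫_9^22 x·e^(−x/35) dx = 126.777.
Boundary: ½(f(9) + f(22)) = ½(6.95932 + 11.7338) = 9.34654.
Integral + boundary = 136.124.
Correction k=1: B_{2}/2! · (f^{(1)}(22) − f^{(1)}(9)) = 1/12 · (0.198103 − 0.574420) = -0.0313598.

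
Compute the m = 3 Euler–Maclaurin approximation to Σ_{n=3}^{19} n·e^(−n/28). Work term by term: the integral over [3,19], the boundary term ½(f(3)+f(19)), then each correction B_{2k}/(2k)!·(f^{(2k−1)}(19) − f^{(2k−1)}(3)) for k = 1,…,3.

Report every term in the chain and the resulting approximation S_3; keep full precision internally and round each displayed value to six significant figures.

S_3 ≈ 118.262

The integral term ∫_3^19 x·e^(−x/28) dx = 112.148.
Boundary: ½(f(3) + f(19)) = ½(2.69519 + 9.63948) = 6.16734.
So far: 118.315.
Correction k=1: B_{2}/2! · (f^{(1)}(19) − f^{(1)}(3)) = 1/12 · (0.163074 − 0.802140) = -0.0532555.
Running total after k=1: 118.262.
Correction k=2: B_{4}/4! · (f^{(3)}(19) − f^{(3)}(3)) = −1/720 · (0.00150224 − 0.00331497) = 2.51768e-06.
Running total after k=2: 118.262.
Correction k=3: B_{6}/6! · (f^{(5)}(19) − f^{(5)}(3)) = 1/30240 · (3.56694e-06 − 7.15153e-06) = -1.18538e-10.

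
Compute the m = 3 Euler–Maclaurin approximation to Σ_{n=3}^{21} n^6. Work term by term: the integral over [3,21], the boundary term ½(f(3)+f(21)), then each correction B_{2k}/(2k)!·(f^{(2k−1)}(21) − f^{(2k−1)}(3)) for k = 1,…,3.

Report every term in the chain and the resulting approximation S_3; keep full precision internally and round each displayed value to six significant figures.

The integral term ∫_3^21 x^6 dx = 2.57298e+08.
½[f(3) + f(21)] = ½[729.000 + 8.57661e+07] = 4.28834e+07.
Integral + boundary = 3.00181e+08.
Correction k=1: B_{2}/2! · (f^{(1)}(21) − f^{(1)}(3)) = 1/12 · (2.45046e+07 − 1458.00) = 2.04193e+06.
After k=1: 3.02223e+08.
Correction k=2: B_{4}/4! · (f^{(3)}(21) − f^{(3)}(3)) = −1/720 · (1.11132e+06 − 3240.00) = -1539.00.
After k=2: 3.02222e+08.
Correction k=3: B_{6}/6! · (f^{(5)}(21) − f^{(5)}(3)) = 1/30240 · (15120.0 − 2160.00) = 0.428571.

S_3 ≈ 3.02222e+08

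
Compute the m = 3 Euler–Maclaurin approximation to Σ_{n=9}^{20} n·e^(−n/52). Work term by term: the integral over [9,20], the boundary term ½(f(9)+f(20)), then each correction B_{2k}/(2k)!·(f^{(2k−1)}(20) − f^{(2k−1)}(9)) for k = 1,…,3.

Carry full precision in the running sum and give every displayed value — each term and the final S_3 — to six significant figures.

∫_9^20 x·e^(−x/52) dx evaluates to 119.296.
Boundary: ½(f(9) + f(20)) = ½(7.56966 + 13.6142) = 10.5920.
Integral + boundary = 129.888.
Order-1 term: 1/12 · (0.418900 − 0.695503) = -0.0230502.
Partial sum through k=1: 129.865.
Order-2 term: −1/720 · (0.000658404 − 0.000879308) = 3.06811e-07.
Partial sum through k=2: 129.865.
Order-3 term: 1/30240 · (4.29693e-07 − 5.55253e-07) = -4.15211e-12.

S_3 ≈ 129.865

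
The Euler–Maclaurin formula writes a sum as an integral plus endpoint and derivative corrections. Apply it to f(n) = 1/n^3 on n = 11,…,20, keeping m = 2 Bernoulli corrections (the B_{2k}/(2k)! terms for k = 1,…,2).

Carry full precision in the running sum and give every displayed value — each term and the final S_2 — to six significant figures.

S_2 ≈ 0.00333586

The integral term ∫_11^20 1/x^3 dx = 0.00288223.
Boundary: ½(f(11) + f(20)) = ½(0.000751315 + 0.000125000) = 0.000438157.
Running total after boundary: 0.00332039.
Order-1 term: 1/12 · (-1.87500e-05 − (-0.000204904)) = 1.55128e-05.
Running total after k=1: 0.00333590.
Order-2 term: −1/720 · (-9.37500e-07 − (-3.38684e-05)) = -4.57374e-08.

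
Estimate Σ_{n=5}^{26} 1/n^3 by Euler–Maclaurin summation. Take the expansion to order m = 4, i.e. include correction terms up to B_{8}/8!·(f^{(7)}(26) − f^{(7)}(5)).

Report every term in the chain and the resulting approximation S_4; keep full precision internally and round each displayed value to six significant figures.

∫_5^26 1/x^3 dx evaluates to 0.0192604.
Boundary: ½(f(5) + f(26)) = ½(0.00800000 + 5.68958e-05) = 0.00402845.
Integral + boundary = 0.0232888.
Correction k=1: B_{2}/2! · (f^{(1)}(26) − f^{(1)}(5)) = 1/12 · (-6.56490e-06 − (-0.00480000)) = 0.000399453.
Partial sum through k=1: 0.0236883.
Correction k=2: B_{4}/4! · (f^{(3)}(26) − f^{(3)}(5)) = −1/720 · (-1.94228e-07 − (-0.00384000)) = -5.33306e-06.
Partial sum through k=2: 0.0236829.
Correction k=3: B_{6}/6! · (f^{(5)}(26) − f^{(5)}(5)) = 1/30240 · (-1.20674e-08 − (-0.00645120)) = 2.13333e-07.
Partial sum through k=3: 0.0236831.
Correction k=4: B_{8}/8! · (f^{(7)}(26) − f^{(7)}(5)) = −1/1209600 · (-1.28529e-09 − (-0.0185795)) = -1.53600e-08.

S_4 ≈ 0.0236831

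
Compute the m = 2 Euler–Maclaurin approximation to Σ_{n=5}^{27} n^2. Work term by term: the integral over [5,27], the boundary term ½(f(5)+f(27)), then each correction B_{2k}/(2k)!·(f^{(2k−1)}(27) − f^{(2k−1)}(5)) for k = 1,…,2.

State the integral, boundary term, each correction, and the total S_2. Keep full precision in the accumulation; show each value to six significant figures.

S_2 ≈ 6900.00

Integral: ∫_5^27 x^2 dx = 6519.33.
½[f(5) + f(27)] = ½[25.0000 + 729.000] = 377.000.
So far: 6896.33.
k=1: B_{2}/(2)! × [f^{(1)}(27) − f^{(1)}(5)] = 1/12 × (54.0000 − 10.0000) = 3.66667.
After k=1: 6900.00.
k=2: B_{4}/(4)! × [f^{(3)}(27) − f^{(3)}(5)] = −1/720 × (0.00000 − 0.00000) = 0.00000.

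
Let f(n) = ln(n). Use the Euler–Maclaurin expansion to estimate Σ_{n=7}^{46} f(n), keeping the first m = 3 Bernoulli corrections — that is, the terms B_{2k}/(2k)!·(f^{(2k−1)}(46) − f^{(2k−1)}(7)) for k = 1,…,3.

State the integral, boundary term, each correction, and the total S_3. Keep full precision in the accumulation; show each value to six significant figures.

S_3 ≈ 126.373

The integral term ∫_7^46 ln(x) dx = 123.496.
½[f(7) + f(46)] = ½[1.94591 + 3.82864] = 2.88728.
Running total after boundary: 126.383.
Order-1 term: 1/12 · (0.0217391 − 0.142857) = -0.0100932.
Partial sum through k=1: 126.373.
Order-2 term: −1/720 · (2.05474e-05 − 0.00583090) = 8.06994e-06.
Partial sum through k=2: 126.373.
Order-3 term: 1/30240 · (1.16526e-07 − 0.00142798) = -4.72176e-08.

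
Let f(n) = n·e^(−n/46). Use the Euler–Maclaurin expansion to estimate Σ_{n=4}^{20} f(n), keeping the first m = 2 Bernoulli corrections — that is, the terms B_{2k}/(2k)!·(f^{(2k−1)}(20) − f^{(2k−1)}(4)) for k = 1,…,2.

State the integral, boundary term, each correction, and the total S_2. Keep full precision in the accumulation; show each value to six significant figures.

Integral: ∫_4^20 x·e^(−x/46) dx = 142.926.
Boundary: ½(f(4) + f(20)) = ½(3.66687 + 12.9481) = 8.30749.
Running total after boundary: 151.234.
Correction k=1: B_{2}/2! · (f^{(1)}(20) − f^{(1)}(4)) = 1/12 · (0.365925 − 0.837002) = -0.0392565.
Running total after k=1: 151.194.
Correction k=2: B_{4}/4! · (f^{(3)}(20) − f^{(3)}(4)) = −1/720 · (0.000784847 − 0.00126202) = 6.62742e-07.

S_2 ≈ 151.194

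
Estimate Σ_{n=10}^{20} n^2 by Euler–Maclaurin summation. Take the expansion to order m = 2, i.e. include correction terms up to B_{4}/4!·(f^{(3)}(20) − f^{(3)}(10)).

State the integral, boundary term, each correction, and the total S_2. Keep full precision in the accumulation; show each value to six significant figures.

The integral term ∫_10^20 x^2 dx = 2333.33.
Boundary: ½(f(10) + f(20)) = ½(100.000 + 400.000) = 250.000.
So far: 2583.33.
Order-1 term: 1/12 · (40.0000 − 20.0000) = 1.66667.
Running total after k=1: 2585.00.
Order-2 term: −1/720 · (0.00000 − 0.00000) = 0.00000.

S_2 ≈ 2585.00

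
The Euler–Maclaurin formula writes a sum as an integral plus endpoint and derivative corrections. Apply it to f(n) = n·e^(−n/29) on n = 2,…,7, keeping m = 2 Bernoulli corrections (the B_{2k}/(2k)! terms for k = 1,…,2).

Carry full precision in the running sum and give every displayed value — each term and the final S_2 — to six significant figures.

S_2 ≈ 22.6421

The integral term ∫_2^7 x·e^(−x/29) dx = 18.9821.
Endpoint term: (f(2) + f(7))/2 = (1.86672 + 5.49881)/2 = 3.68276.
Integral + boundary = 22.6649.
Correction k=1: B_{2}/2! · (f^{(1)}(7) − f^{(1)}(2)) = 1/12 · (0.595930 − 0.868989) = -0.0227550.
Partial sum through k=1: 22.6421.
Correction k=2: B_{4}/4! · (f^{(3)}(7) − f^{(3)}(2)) = −1/720 · (0.00257671 − 0.00325292) = 9.39177e-07.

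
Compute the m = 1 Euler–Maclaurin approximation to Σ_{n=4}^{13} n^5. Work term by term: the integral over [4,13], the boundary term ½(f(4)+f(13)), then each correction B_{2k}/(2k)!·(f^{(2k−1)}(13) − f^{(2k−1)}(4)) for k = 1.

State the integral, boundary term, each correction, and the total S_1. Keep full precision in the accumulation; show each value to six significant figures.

Integral: ∫_4^13 x^5 dx = 803786.
Endpoint term: (f(4) + f(13))/2 = (1024.00 + 371293)/2 = 186158.
So far: 989944.
Correction k=1: B_{2}/2! · (f^{(1)}(13) − f^{(1)}(4)) = 1/12 · (142805 − 1280.00) = 11793.8.

S_1 ≈ 1.00174e+06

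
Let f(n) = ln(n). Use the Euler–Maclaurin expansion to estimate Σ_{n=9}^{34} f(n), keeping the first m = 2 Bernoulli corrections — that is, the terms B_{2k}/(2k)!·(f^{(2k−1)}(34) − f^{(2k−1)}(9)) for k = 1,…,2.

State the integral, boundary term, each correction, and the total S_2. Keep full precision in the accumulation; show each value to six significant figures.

The integral term ∫_9^34 ln(x) dx = 75.1212.
Endpoint term: (f(9) + f(34))/2 = (2.19722 + 3.52636)/2 = 2.86179.
Running total after boundary: 77.9830.
Correction k=1: B_{2}/2! · (f^{(1)}(34) − f^{(1)}(9)) = 1/12 · (0.0294118 − 0.111111) = -0.00680828.
After k=1: 77.9762.
Correction k=2: B_{4}/4! · (f^{(3)}(34) − f^{(3)}(9)) = −1/720 · (5.08854e-05 − 0.00274348) = 3.73972e-06.

S_2 ≈ 77.9762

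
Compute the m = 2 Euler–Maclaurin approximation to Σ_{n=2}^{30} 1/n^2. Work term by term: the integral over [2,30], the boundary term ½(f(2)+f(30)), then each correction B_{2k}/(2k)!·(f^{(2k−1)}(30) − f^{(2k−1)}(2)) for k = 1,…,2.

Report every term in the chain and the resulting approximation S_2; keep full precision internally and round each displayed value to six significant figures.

The integral term ∫_2^30 1/x^2 dx = 0.466667.
Boundary: ½(f(2) + f(30)) = ½(0.250000 + 0.00111111) = 0.125556.
Integral + boundary = 0.592222.
Correction k=1: B_{2}/2! · (f^{(1)}(30) − f^{(1)}(2)) = 1/12 · (-7.40741e-05 − (-0.250000)) = 0.0208272.
Running total after k=1: 0.613049.
Correction k=2: B_{4}/4! · (f^{(3)}(30) − f^{(3)}(2)) = −1/720 · (-9.87654e-07 − (-0.750000)) = -0.00104167.

S_2 ≈ 0.612008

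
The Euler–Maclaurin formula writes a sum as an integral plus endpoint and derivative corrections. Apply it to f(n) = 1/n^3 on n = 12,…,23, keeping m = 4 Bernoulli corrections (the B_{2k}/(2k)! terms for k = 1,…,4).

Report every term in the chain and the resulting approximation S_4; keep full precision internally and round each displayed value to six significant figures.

S_4 ≈ 0.00286863

∫_12^23 1/x^3 dx evaluates to 0.00252704.
Boundary: ½(f(12) + f(23)) = ½(0.000578704 + 8.21895e-05) = 0.000330447.
So far: 0.00285749.
Correction k=1: B_{2}/2! · (f^{(1)}(23) − f^{(1)}(12)) = 1/12 · (-1.07204e-05 − (-0.000144676)) = 1.11630e-05.
Partial sum through k=1: 0.00286865.
Correction k=2: B_{4}/4! · (f^{(3)}(23) − f^{(3)}(12)) = −1/720 · (-4.05307e-07 − (-2.00939e-05)) = -2.73452e-08.
Partial sum through k=2: 0.00286862.
Correction k=3: B_{6}/6! · (f^{(5)}(23) − f^{(5)}(12)) = 1/30240 · (-3.21794e-08 − (-5.86071e-06)) = 1.92743e-10.
Partial sum through k=3: 0.00286863.
Correction k=4: B_{8}/8! · (f^{(7)}(23) − f^{(7)}(12)) = −1/1209600 · (-4.37980e-09 − (-2.93036e-06)) = -2.41896e-12.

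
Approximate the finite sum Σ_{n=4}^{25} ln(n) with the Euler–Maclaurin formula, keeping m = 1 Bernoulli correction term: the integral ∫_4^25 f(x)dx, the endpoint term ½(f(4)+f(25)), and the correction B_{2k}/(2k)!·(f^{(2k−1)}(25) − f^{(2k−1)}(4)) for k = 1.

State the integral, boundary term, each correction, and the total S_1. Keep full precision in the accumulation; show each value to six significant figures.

S_1 ≈ 56.2118

Integral: ∫_4^25 ln(x) dx = 53.9267.
Boundary: ½(f(4) + f(25)) = ½(1.38629 + 3.21888) = 2.30259.
So far: 56.2293.
k=1: B_{2}/(2)! × [f^{(1)}(25) − f^{(1)}(4)] = 1/12 × (0.0400000 − 0.250000) = -0.0175000.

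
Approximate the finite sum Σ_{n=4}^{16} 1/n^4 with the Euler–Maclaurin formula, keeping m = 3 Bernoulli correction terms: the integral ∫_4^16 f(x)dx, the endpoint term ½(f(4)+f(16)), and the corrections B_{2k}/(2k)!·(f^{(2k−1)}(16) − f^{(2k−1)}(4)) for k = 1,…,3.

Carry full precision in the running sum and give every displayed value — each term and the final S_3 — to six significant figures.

∫_4^16 1/x^4 dx evaluates to 0.00512695.
½[f(4) + f(16)] = ½[0.00390625 + 1.52588e-05] = 0.00196075.
Integral + boundary = 0.00708771.
Correction k=1: B_{2}/2! · (f^{(1)}(16) − f^{(1)}(4)) = 1/12 · (-3.81470e-06 − (-0.00390625)) = 0.000325203.
After k=1: 0.00741291.
Correction k=2: B_{4}/4! · (f^{(3)}(16) − f^{(3)}(4)) = −1/720 · (-4.47035e-07 − (-0.00732422)) = -1.01719e-05.
After k=2: 0.00740274.
Correction k=3: B_{6}/6! · (f^{(5)}(16) − f^{(5)}(4)) = 1/30240 · (-9.77889e-08 − (-0.0256348)) = 8.47707e-07.

S_3 ≈ 0.00740359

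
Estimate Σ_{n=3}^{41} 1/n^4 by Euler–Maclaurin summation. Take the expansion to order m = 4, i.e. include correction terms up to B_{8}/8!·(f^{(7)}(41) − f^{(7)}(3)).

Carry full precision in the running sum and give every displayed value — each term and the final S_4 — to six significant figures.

S_4 ≈ 0.0198179

∫_3^41 1/x^4 dx evaluates to 0.0123408.
Endpoint term: (f(3) + f(41))/2 = (0.0123457 + 3.53887e-07)/2 = 0.00617302.
Integral + boundary = 0.0185139.
k=1: B_{2}/(2)! × [f^{(1)}(41) − f^{(1)}(3)] = 1/12 × (-3.45256e-08 − (-0.0164609)) = 0.00137174.
After k=1: 0.0198856.
k=2: B_{4}/(4)! × [f^{(3)}(41) − f^{(3)}(3)] = −1/720 × (-6.16161e-10 − (-0.0548697)) = -7.62079e-05.
After k=2: 0.0198094.
k=3: B_{6}/(6)! × [f^{(5)}(41) − f^{(5)}(3)] = 1/30240 × (-2.05265e-11 − (-0.341411)) = 1.12901e-05.
After k=3: 0.0198207.
k=4: B_{8}/(8)! × [f^{(7)}(41) − f^{(7)}(3)] = −1/1209600 × (-1.09898e-12 − (-3.41411)) = -2.82251e-06.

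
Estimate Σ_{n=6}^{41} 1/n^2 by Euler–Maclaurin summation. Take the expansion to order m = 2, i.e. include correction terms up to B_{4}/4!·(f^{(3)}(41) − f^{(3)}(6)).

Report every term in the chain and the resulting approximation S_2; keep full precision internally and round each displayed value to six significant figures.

S_2 ≈ 0.157228

∫_6^41 1/x^2 dx evaluates to 0.142276.
Boundary: ½(f(6) + f(41)) = ½(0.0277778 + 0.000594884) = 0.0141863.
So far: 0.156463.
Order-1 term: 1/12 · (-2.90187e-05 − (-0.00925926)) = 0.000769187.
After k=1: 0.157232.
Order-2 term: −1/720 · (-2.07153e-07 − (-0.00308642)) = -4.28641e-06.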